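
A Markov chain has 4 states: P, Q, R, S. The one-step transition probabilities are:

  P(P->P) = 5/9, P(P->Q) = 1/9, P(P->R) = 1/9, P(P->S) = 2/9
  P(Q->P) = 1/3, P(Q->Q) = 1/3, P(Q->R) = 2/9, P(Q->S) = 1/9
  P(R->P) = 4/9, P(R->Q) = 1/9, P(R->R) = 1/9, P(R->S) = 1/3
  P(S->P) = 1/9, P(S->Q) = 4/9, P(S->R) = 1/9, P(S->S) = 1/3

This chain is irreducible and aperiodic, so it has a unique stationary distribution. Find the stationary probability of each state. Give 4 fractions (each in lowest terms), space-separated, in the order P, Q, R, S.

Answer: 67/176 43/176 73/528 125/528

Derivation:
The stationary distribution satisfies pi = pi * P, i.e.:
  pi_P = 5/9*pi_P + 1/3*pi_Q + 4/9*pi_R + 1/9*pi_S
  pi_Q = 1/9*pi_P + 1/3*pi_Q + 1/9*pi_R + 4/9*pi_S
  pi_R = 1/9*pi_P + 2/9*pi_Q + 1/9*pi_R + 1/9*pi_S
  pi_S = 2/9*pi_P + 1/9*pi_Q + 1/3*pi_R + 1/3*pi_S
with normalization: pi_P + pi_Q + pi_R + pi_S = 1.

Using the first 3 balance equations plus normalization, the linear system A*pi = b is:
  [-4/9, 1/3, 4/9, 1/9] . pi = 0
  [1/9, -2/3, 1/9, 4/9] . pi = 0
  [1/9, 2/9, -8/9, 1/9] . pi = 0
  [1, 1, 1, 1] . pi = 1

Solving yields:
  pi_P = 67/176
  pi_Q = 43/176
  pi_R = 73/528
  pi_S = 125/528

Verification (pi * P):
  67/176*5/9 + 43/176*1/3 + 73/528*4/9 + 125/528*1/9 = 67/176 = pi_P  (ok)
  67/176*1/9 + 43/176*1/3 + 73/528*1/9 + 125/528*4/9 = 43/176 = pi_Q  (ok)
  67/176*1/9 + 43/176*2/9 + 73/528*1/9 + 125/528*1/9 = 73/528 = pi_R  (ok)
  67/176*2/9 + 43/176*1/9 + 73/528*1/3 + 125/528*1/3 = 125/528 = pi_S  (ok)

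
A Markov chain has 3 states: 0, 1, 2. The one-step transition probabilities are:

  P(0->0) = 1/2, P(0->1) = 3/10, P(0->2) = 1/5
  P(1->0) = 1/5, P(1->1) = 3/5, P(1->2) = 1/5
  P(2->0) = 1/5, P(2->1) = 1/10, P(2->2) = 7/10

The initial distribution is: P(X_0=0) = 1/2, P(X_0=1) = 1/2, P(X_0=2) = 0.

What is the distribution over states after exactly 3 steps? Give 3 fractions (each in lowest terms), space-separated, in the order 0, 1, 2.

Answer: 583/2000 717/2000 7/20

Derivation:
Propagating the distribution step by step (d_{t+1} = d_t * P):
d_0 = (0=1/2, 1=1/2, 2=0)
  d_1[0] = 1/2*1/2 + 1/2*1/5 + 0*1/5 = 7/20
  d_1[1] = 1/2*3/10 + 1/2*3/5 + 0*1/10 = 9/20
  d_1[2] = 1/2*1/5 + 1/2*1/5 + 0*7/10 = 1/5
d_1 = (0=7/20, 1=9/20, 2=1/5)
  d_2[0] = 7/20*1/2 + 9/20*1/5 + 1/5*1/5 = 61/200
  d_2[1] = 7/20*3/10 + 9/20*3/5 + 1/5*1/10 = 79/200
  d_2[2] = 7/20*1/5 + 9/20*1/5 + 1/5*7/10 = 3/10
d_2 = (0=61/200, 1=79/200, 2=3/10)
  d_3[0] = 61/200*1/2 + 79/200*1/5 + 3/10*1/5 = 583/2000
  d_3[1] = 61/200*3/10 + 79/200*3/5 + 3/10*1/10 = 717/2000
  d_3[2] = 61/200*1/5 + 79/200*1/5 + 3/10*7/10 = 7/20
d_3 = (0=583/2000, 1=717/2000, 2=7/20)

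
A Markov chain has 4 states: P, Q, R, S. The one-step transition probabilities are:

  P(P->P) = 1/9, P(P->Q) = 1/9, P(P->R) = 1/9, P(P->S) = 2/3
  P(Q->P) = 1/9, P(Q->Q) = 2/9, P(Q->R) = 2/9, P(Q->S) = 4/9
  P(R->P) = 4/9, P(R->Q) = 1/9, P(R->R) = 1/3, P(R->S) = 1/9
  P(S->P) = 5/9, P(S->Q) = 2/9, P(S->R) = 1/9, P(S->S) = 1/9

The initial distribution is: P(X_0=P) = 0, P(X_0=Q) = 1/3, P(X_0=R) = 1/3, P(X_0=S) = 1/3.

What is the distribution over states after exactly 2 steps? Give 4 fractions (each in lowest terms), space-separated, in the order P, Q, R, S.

Propagating the distribution step by step (d_{t+1} = d_t * P):
d_0 = (P=0, Q=1/3, R=1/3, S=1/3)
  d_1[P] = 0*1/9 + 1/3*1/9 + 1/3*4/9 + 1/3*5/9 = 10/27
  d_1[Q] = 0*1/9 + 1/3*2/9 + 1/3*1/9 + 1/3*2/9 = 5/27
  d_1[R] = 0*1/9 + 1/3*2/9 + 1/3*1/3 + 1/3*1/9 = 2/9
  d_1[S] = 0*2/3 + 1/3*4/9 + 1/3*1/9 + 1/3*1/9 = 2/9
d_1 = (P=10/27, Q=5/27, R=2/9, S=2/9)
  d_2[P] = 10/27*1/9 + 5/27*1/9 + 2/9*4/9 + 2/9*5/9 = 23/81
  d_2[Q] = 10/27*1/9 + 5/27*2/9 + 2/9*1/9 + 2/9*2/9 = 38/243
  d_2[R] = 10/27*1/9 + 5/27*2/9 + 2/9*1/3 + 2/9*1/9 = 44/243
  d_2[S] = 10/27*2/3 + 5/27*4/9 + 2/9*1/9 + 2/9*1/9 = 92/243
d_2 = (P=23/81, Q=38/243, R=44/243, S=92/243)

Answer: 23/81 38/243 44/243 92/243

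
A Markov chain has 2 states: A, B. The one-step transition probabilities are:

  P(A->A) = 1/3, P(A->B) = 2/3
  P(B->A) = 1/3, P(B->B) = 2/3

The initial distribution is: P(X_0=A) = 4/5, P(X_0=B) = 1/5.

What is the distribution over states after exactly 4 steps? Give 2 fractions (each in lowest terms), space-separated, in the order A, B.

Propagating the distribution step by step (d_{t+1} = d_t * P):
d_0 = (A=4/5, B=1/5)
  d_1[A] = 4/5*1/3 + 1/5*1/3 = 1/3
  d_1[B] = 4/5*2/3 + 1/5*2/3 = 2/3
d_1 = (A=1/3, B=2/3)
  d_2[A] = 1/3*1/3 + 2/3*1/3 = 1/3
  d_2[B] = 1/3*2/3 + 2/3*2/3 = 2/3
d_2 = (A=1/3, B=2/3)
  d_3[A] = 1/3*1/3 + 2/3*1/3 = 1/3
  d_3[B] = 1/3*2/3 + 2/3*2/3 = 2/3
d_3 = (A=1/3, B=2/3)
  d_4[A] = 1/3*1/3 + 2/3*1/3 = 1/3
  d_4[B] = 1/3*2/3 + 2/3*2/3 = 2/3
d_4 = (A=1/3, B=2/3)

Answer: 1/3 2/3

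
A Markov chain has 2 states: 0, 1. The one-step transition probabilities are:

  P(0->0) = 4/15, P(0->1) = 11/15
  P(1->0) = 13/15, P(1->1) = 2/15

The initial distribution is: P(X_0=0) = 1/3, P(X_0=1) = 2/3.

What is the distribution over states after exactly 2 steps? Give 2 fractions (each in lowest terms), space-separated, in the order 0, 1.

Answer: 7/15 8/15

Derivation:
Propagating the distribution step by step (d_{t+1} = d_t * P):
d_0 = (0=1/3, 1=2/3)
  d_1[0] = 1/3*4/15 + 2/3*13/15 = 2/3
  d_1[1] = 1/3*11/15 + 2/3*2/15 = 1/3
d_1 = (0=2/3, 1=1/3)
  d_2[0] = 2/3*4/15 + 1/3*13/15 = 7/15
  d_2[1] = 2/3*11/15 + 1/3*2/15 = 8/15
d_2 = (0=7/15, 1=8/15)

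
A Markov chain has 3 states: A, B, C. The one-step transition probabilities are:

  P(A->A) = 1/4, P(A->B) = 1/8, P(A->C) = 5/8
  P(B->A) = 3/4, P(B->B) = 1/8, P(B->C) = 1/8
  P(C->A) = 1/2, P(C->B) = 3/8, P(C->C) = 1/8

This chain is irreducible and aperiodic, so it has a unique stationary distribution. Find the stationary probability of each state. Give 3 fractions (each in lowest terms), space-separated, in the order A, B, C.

The stationary distribution satisfies pi = pi * P, i.e.:
  pi_A = 1/4*pi_A + 3/4*pi_B + 1/2*pi_C
  pi_B = 1/8*pi_A + 1/8*pi_B + 3/8*pi_C
  pi_C = 5/8*pi_A + 1/8*pi_B + 1/8*pi_C
with normalization: pi_A + pi_B + pi_C = 1.

Using the first 2 balance equations plus normalization, the linear system A*pi = b is:
  [-3/4, 3/4, 1/2] . pi = 0
  [1/8, -7/8, 3/8] . pi = 0
  [1, 1, 1] . pi = 1

Solving yields:
  pi_A = 23/52
  pi_B = 11/52
  pi_C = 9/26

Verification (pi * P):
  23/52*1/4 + 11/52*3/4 + 9/26*1/2 = 23/52 = pi_A  (ok)
  23/52*1/8 + 11/52*1/8 + 9/26*3/8 = 11/52 = pi_B  (ok)
  23/52*5/8 + 11/52*1/8 + 9/26*1/8 = 9/26 = pi_C  (ok)

Answer: 23/52 11/52 9/26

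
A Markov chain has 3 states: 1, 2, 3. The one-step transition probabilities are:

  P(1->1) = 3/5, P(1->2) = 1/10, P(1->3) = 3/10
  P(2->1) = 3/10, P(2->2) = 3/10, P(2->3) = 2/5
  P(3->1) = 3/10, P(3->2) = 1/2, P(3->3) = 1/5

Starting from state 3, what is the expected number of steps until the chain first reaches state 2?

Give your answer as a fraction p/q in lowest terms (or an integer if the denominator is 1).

Answer: 70/23

Derivation:
Let h_i = expected steps to first reach 2 from state i.
Boundary: h_2 = 0.
First-step equations for the other states:
  h_1 = 1 + 3/5*h_1 + 1/10*h_2 + 3/10*h_3
  h_3 = 1 + 3/10*h_1 + 1/2*h_2 + 1/5*h_3

Substituting h_2 = 0 and rearranging gives the linear system (I - Q) h = 1:
  [2/5, -3/10] . (h_1, h_3) = 1
  [-3/10, 4/5] . (h_1, h_3) = 1

Solving yields:
  h_1 = 110/23
  h_3 = 70/23

Starting state is 3, so the expected hitting time is h_3 = 70/23.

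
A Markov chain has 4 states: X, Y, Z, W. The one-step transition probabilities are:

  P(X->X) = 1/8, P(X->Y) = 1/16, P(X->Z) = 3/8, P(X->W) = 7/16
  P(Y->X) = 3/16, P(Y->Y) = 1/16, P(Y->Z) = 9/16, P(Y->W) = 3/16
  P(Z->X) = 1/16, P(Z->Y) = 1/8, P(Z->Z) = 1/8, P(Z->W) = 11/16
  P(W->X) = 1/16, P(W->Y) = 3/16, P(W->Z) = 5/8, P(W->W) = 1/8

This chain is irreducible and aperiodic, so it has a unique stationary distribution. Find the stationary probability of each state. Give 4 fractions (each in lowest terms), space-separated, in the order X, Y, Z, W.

The stationary distribution satisfies pi = pi * P, i.e.:
  pi_X = 1/8*pi_X + 3/16*pi_Y + 1/16*pi_Z + 1/16*pi_W
  pi_Y = 1/16*pi_X + 1/16*pi_Y + 1/8*pi_Z + 3/16*pi_W
  pi_Z = 3/8*pi_X + 9/16*pi_Y + 1/8*pi_Z + 5/8*pi_W
  pi_W = 7/16*pi_X + 3/16*pi_Y + 11/16*pi_Z + 1/8*pi_W
with normalization: pi_X + pi_Y + pi_Z + pi_W = 1.

Using the first 3 balance equations plus normalization, the linear system A*pi = b is:
  [-7/8, 3/16, 1/16, 1/16] . pi = 0
  [1/16, -15/16, 1/8, 3/16] . pi = 0
  [3/8, 9/16, -7/8, 5/8] . pi = 0
  [1, 1, 1, 1] . pi = 1

Solving yields:
  pi_X = 555/6553
  pi_Y = 886/6553
  pi_Z = 2601/6553
  pi_W = 2511/6553

Verification (pi * P):
  555/6553*1/8 + 886/6553*3/16 + 2601/6553*1/16 + 2511/6553*1/16 = 555/6553 = pi_X  (ok)
  555/6553*1/16 + 886/6553*1/16 + 2601/6553*1/8 + 2511/6553*3/16 = 886/6553 = pi_Y  (ok)
  555/6553*3/8 + 886/6553*9/16 + 2601/6553*1/8 + 2511/6553*5/8 = 2601/6553 = pi_Z  (ok)
  555/6553*7/16 + 886/6553*3/16 + 2601/6553*11/16 + 2511/6553*1/8 = 2511/6553 = pi_W  (ok)

Answer: 555/6553 886/6553 2601/6553 2511/6553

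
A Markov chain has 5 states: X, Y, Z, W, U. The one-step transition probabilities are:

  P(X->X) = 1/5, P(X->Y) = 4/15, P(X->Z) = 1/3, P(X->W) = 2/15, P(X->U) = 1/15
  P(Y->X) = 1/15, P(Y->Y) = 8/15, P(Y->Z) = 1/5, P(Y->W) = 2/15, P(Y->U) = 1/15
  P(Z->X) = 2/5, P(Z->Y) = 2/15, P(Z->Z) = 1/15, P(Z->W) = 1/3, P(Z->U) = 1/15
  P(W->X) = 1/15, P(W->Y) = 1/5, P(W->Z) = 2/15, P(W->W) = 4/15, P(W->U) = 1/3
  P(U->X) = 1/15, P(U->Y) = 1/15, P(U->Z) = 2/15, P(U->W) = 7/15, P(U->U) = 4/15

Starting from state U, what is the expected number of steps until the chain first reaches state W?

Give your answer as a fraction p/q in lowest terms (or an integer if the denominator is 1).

Answer: 5685/1889

Derivation:
Let h_i = expected steps to first reach W from state i.
Boundary: h_W = 0.
First-step equations for the other states:
  h_X = 1 + 1/5*h_X + 4/15*h_Y + 1/3*h_Z + 2/15*h_W + 1/15*h_U
  h_Y = 1 + 1/15*h_X + 8/15*h_Y + 1/5*h_Z + 2/15*h_W + 1/15*h_U
  h_Z = 1 + 2/5*h_X + 2/15*h_Y + 1/15*h_Z + 1/3*h_W + 1/15*h_U
  h_U = 1 + 1/15*h_X + 1/15*h_Y + 2/15*h_Z + 7/15*h_W + 4/15*h_U

Substituting h_W = 0 and rearranging gives the linear system (I - Q) h = 1:
  [4/5, -4/15, -1/3, -1/15] . (h_X, h_Y, h_Z, h_U) = 1
  [-1/15, 7/15, -1/5, -1/15] . (h_X, h_Y, h_Z, h_U) = 1
  [-2/5, -2/15, 14/15, -1/15] . (h_X, h_Y, h_Z, h_U) = 1
  [-1/15, -1/15, -2/15, 11/15] . (h_X, h_Y, h_Z, h_U) = 1

Solving yields:
  h_X = 9225/1889
  h_Y = 9495/1889
  h_Z = 7740/1889
  h_U = 5685/1889

Starting state is U, so the expected hitting time is h_U = 5685/1889.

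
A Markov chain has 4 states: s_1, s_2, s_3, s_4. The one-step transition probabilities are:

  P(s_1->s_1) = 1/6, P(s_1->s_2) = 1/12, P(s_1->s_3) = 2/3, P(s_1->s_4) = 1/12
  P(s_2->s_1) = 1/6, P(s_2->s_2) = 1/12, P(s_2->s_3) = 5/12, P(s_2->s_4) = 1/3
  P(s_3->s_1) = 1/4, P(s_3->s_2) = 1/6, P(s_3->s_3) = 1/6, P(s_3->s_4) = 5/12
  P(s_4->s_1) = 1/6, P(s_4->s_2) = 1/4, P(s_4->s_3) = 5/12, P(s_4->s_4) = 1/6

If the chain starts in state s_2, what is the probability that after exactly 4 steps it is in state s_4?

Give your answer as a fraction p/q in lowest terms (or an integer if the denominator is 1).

Computing P^4 by repeated multiplication:
P^1 =
  s_1: [1/6, 1/12, 2/3, 1/12]
  s_2: [1/6, 1/12, 5/12, 1/3]
  s_3: [1/4, 1/6, 1/6, 5/12]
  s_4: [1/6, 1/4, 5/12, 1/6]
P^2 =
  s_1: [2/9, 11/72, 7/24, 1/3]
  s_2: [29/144, 25/144, 17/48, 13/48]
  s_3: [13/72, 1/6, 7/16, 31/144]
  s_4: [29/144, 7/48, 17/48, 43/144]
P^3 =
  s_1: [55/288, 47/288, 115/288, 71/288]
  s_2: [113/576, 91/576, 109/288, 77/288]
  s_3: [13/64, 269/1728, 203/576, 499/1728]
  s_4: [113/576, 281/1728, 109/288, 227/864]
P^4 =
  s_1: [691/3456, 545/3456, 35/96, 5/18]
  s_2: [685/3456, 551/3456, 95/256, 625/2304]
  s_3: [1355/6912, 3335/20736, 437/1152, 2735/10368]
  s_4: [685/3456, 1645/10368, 95/256, 5641/20736]

(P^4)[s_2 -> s_4] = 625/2304

Answer: 625/2304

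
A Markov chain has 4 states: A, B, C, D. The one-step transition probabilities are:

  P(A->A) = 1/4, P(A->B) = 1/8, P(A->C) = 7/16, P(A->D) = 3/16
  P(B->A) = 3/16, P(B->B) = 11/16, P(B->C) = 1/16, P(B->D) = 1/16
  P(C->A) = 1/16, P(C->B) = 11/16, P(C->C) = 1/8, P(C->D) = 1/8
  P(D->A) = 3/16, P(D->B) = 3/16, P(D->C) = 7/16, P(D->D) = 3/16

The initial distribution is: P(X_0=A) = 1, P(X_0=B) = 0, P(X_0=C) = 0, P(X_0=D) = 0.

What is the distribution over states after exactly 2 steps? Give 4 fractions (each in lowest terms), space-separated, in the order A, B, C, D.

Answer: 19/128 29/64 65/256 37/256

Derivation:
Propagating the distribution step by step (d_{t+1} = d_t * P):
d_0 = (A=1, B=0, C=0, D=0)
  d_1[A] = 1*1/4 + 0*3/16 + 0*1/16 + 0*3/16 = 1/4
  d_1[B] = 1*1/8 + 0*11/16 + 0*11/16 + 0*3/16 = 1/8
  d_1[C] = 1*7/16 + 0*1/16 + 0*1/8 + 0*7/16 = 7/16
  d_1[D] = 1*3/16 + 0*1/16 + 0*1/8 + 0*3/16 = 3/16
d_1 = (A=1/4, B=1/8, C=7/16, D=3/16)
  d_2[A] = 1/4*1/4 + 1/8*3/16 + 7/16*1/16 + 3/16*3/16 = 19/128
  d_2[B] = 1/4*1/8 + 1/8*11/16 + 7/16*11/16 + 3/16*3/16 = 29/64
  d_2[C] = 1/4*7/16 + 1/8*1/16 + 7/16*1/8 + 3/16*7/16 = 65/256
  d_2[D] = 1/4*3/16 + 1/8*1/16 + 7/16*1/8 + 3/16*3/16 = 37/256
d_2 = (A=19/128, B=29/64, C=65/256, D=37/256)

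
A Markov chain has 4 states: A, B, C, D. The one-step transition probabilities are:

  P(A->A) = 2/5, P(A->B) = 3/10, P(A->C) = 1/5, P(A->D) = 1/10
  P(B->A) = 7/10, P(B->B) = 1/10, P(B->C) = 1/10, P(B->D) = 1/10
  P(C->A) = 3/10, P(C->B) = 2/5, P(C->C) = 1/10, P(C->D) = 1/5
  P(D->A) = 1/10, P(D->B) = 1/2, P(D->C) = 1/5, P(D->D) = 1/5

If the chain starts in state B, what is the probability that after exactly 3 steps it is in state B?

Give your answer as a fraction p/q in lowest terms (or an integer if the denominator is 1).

Computing P^3 by repeated multiplication:
P^1 =
  A: [2/5, 3/10, 1/5, 1/10]
  B: [7/10, 1/10, 1/10, 1/10]
  C: [3/10, 2/5, 1/10, 1/5]
  D: [1/10, 1/2, 1/5, 1/5]
P^2 =
  A: [11/25, 7/25, 3/20, 13/100]
  B: [39/100, 31/100, 9/50, 3/25]
  C: [9/20, 27/100, 3/20, 13/100]
  D: [47/100, 13/50, 13/100, 7/50]
P^3 =
  A: [43/100, 57/200, 157/1000, 16/125]
  B: [439/1000, 7/25, 151/1000, 13/100]
  C: [427/1000, 287/1000, 79/500, 16/125]
  D: [423/1000, 289/1000, 161/1000, 127/1000]

(P^3)[B -> B] = 7/25

Answer: 7/25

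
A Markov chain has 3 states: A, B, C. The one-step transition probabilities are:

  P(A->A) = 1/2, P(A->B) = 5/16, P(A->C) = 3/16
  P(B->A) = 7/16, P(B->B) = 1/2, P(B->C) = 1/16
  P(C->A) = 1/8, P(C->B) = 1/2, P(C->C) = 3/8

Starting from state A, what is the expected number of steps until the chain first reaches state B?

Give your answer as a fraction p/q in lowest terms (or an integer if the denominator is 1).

Let h_i = expected steps to first reach B from state i.
Boundary: h_B = 0.
First-step equations for the other states:
  h_A = 1 + 1/2*h_A + 5/16*h_B + 3/16*h_C
  h_C = 1 + 1/8*h_A + 1/2*h_B + 3/8*h_C

Substituting h_B = 0 and rearranging gives the linear system (I - Q) h = 1:
  [1/2, -3/16] . (h_A, h_C) = 1
  [-1/8, 5/8] . (h_A, h_C) = 1

Solving yields:
  h_A = 104/37
  h_C = 80/37

Starting state is A, so the expected hitting time is h_A = 104/37.

Answer: 104/37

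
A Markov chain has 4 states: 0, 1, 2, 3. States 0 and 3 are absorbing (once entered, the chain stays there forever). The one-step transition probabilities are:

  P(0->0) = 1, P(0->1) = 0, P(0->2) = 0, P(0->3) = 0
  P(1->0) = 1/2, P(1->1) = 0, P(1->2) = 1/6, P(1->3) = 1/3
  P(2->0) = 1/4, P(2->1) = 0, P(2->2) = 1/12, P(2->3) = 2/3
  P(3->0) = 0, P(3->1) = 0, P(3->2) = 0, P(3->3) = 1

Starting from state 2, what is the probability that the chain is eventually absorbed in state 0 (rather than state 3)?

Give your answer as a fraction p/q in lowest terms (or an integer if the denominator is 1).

Answer: 3/11

Derivation:
Let a_i = P(absorbed in 0 | start in state i).
Boundary conditions: a_0 = 1, a_3 = 0.
For each transient state i, a_i = sum_j P(i->j) * a_j:
  a_1 = 1/2*a_0 + 0*a_1 + 1/6*a_2 + 1/3*a_3
  a_2 = 1/4*a_0 + 0*a_1 + 1/12*a_2 + 2/3*a_3

Substituting a_0 = 1 and a_3 = 0, rearrange to (I - Q) a = r where r[i] = P(i -> 0):
  [1, -1/6] . (a_1, a_2) = 1/2
  [0, 11/12] . (a_1, a_2) = 1/4

Solving yields:
  a_1 = 6/11
  a_2 = 3/11

Starting state is 2, so the absorption probability is a_2 = 3/11.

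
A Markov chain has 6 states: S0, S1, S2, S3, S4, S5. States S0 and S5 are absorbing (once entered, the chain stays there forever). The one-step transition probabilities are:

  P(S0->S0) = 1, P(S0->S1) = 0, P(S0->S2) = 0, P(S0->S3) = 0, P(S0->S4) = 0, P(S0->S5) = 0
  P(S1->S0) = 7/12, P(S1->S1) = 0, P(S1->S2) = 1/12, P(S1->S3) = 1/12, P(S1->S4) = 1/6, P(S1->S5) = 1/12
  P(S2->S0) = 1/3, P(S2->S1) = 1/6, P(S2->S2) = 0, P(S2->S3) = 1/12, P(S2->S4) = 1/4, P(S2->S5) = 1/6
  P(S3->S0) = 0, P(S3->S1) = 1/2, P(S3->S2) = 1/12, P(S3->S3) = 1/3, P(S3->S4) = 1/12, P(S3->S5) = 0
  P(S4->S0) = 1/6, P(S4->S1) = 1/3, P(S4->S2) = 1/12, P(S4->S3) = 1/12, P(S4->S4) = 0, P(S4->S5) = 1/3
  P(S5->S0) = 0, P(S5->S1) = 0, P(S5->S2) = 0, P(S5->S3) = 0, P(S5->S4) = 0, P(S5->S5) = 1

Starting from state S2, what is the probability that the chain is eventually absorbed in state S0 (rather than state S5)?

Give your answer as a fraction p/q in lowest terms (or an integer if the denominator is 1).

Answer: 1817/2734

Derivation:
Let a_i = P(absorbed in S0 | start in state i).
Boundary conditions: a_S0 = 1, a_S5 = 0.
For each transient state i, a_i = sum_j P(i->j) * a_j:
  a_S1 = 7/12*a_S0 + 0*a_S1 + 1/12*a_S2 + 1/12*a_S3 + 1/6*a_S4 + 1/12*a_S5
  a_S2 = 1/3*a_S0 + 1/6*a_S1 + 0*a_S2 + 1/12*a_S3 + 1/4*a_S4 + 1/6*a_S5
  a_S3 = 0*a_S0 + 1/2*a_S1 + 1/12*a_S2 + 1/3*a_S3 + 1/12*a_S4 + 0*a_S5
  a_S4 = 1/6*a_S0 + 1/3*a_S1 + 1/12*a_S2 + 1/12*a_S3 + 0*a_S4 + 1/3*a_S5

Substituting a_S0 = 1 and a_S5 = 0, rearrange to (I - Q) a = r where r[i] = P(i -> S0):
  [1, -1/12, -1/12, -1/6] . (a_S1, a_S2, a_S3, a_S4) = 7/12
  [-1/6, 1, -1/12, -1/4] . (a_S1, a_S2, a_S3, a_S4) = 1/3
  [-1/2, -1/12, 2/3, -1/12] . (a_S1, a_S2, a_S3, a_S4) = 0
  [-1/3, -1/12, -1/12, 1] . (a_S1, a_S2, a_S3, a_S4) = 1/6

Solving yields:
  a_S1 = 1083/1367
  a_S2 = 1817/2734
  a_S3 = 2039/2734
  a_S4 = 1499/2734

Starting state is S2, so the absorption probability is a_S2 = 1817/2734.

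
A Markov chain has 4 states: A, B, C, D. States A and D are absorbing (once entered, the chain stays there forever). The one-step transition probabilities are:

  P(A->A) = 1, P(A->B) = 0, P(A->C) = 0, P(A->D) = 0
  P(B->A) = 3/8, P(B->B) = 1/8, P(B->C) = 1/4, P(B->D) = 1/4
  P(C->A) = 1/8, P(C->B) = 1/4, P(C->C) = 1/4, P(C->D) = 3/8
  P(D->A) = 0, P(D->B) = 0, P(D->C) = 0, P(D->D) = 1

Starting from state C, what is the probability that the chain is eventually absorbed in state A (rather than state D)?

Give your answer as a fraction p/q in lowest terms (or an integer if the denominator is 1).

Let a_i = P(absorbed in A | start in state i).
Boundary conditions: a_A = 1, a_D = 0.
For each transient state i, a_i = sum_j P(i->j) * a_j:
  a_B = 3/8*a_A + 1/8*a_B + 1/4*a_C + 1/4*a_D
  a_C = 1/8*a_A + 1/4*a_B + 1/4*a_C + 3/8*a_D

Substituting a_A = 1 and a_D = 0, rearrange to (I - Q) a = r where r[i] = P(i -> A):
  [7/8, -1/4] . (a_B, a_C) = 3/8
  [-1/4, 3/4] . (a_B, a_C) = 1/8

Solving yields:
  a_B = 10/19
  a_C = 13/38

Starting state is C, so the absorption probability is a_C = 13/38.

Answer: 13/38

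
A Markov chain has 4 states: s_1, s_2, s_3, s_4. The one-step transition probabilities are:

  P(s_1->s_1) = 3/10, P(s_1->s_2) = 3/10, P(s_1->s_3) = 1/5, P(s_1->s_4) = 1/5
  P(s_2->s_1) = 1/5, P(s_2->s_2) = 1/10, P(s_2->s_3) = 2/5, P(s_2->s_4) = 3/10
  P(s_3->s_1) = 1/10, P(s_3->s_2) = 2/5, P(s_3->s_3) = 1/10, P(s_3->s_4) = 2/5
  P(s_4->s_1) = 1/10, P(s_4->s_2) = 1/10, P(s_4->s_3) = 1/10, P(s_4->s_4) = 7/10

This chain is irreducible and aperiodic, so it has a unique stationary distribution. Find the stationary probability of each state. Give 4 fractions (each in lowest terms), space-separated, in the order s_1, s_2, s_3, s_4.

Answer: 104/705 127/705 119/705 71/141

Derivation:
The stationary distribution satisfies pi = pi * P, i.e.:
  pi_s_1 = 3/10*pi_s_1 + 1/5*pi_s_2 + 1/10*pi_s_3 + 1/10*pi_s_4
  pi_s_2 = 3/10*pi_s_1 + 1/10*pi_s_2 + 2/5*pi_s_3 + 1/10*pi_s_4
  pi_s_3 = 1/5*pi_s_1 + 2/5*pi_s_2 + 1/10*pi_s_3 + 1/10*pi_s_4
  pi_s_4 = 1/5*pi_s_1 + 3/10*pi_s_2 + 2/5*pi_s_3 + 7/10*pi_s_4
with normalization: pi_s_1 + pi_s_2 + pi_s_3 + pi_s_4 = 1.

Using the first 3 balance equations plus normalization, the linear system A*pi = b is:
  [-7/10, 1/5, 1/10, 1/10] . pi = 0
  [3/10, -9/10, 2/5, 1/10] . pi = 0
  [1/5, 2/5, -9/10, 1/10] . pi = 0
  [1, 1, 1, 1] . pi = 1

Solving yields:
  pi_s_1 = 104/705
  pi_s_2 = 127/705
  pi_s_3 = 119/705
  pi_s_4 = 71/141

Verification (pi * P):
  104/705*3/10 + 127/705*1/5 + 119/705*1/10 + 71/141*1/10 = 104/705 = pi_s_1  (ok)
  104/705*3/10 + 127/705*1/10 + 119/705*2/5 + 71/141*1/10 = 127/705 = pi_s_2  (ok)
  104/705*1/5 + 127/705*2/5 + 119/705*1/10 + 71/141*1/10 = 119/705 = pi_s_3  (ok)
  104/705*1/5 + 127/705*3/10 + 119/705*2/5 + 71/141*7/10 = 71/141 = pi_s_4  (ok)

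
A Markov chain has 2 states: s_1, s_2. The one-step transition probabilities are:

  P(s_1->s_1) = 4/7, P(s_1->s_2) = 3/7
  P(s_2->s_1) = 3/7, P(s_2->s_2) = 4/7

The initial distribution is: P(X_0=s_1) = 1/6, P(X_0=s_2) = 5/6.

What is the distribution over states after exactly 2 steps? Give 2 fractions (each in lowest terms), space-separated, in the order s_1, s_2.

Propagating the distribution step by step (d_{t+1} = d_t * P):
d_0 = (s_1=1/6, s_2=5/6)
  d_1[s_1] = 1/6*4/7 + 5/6*3/7 = 19/42
  d_1[s_2] = 1/6*3/7 + 5/6*4/7 = 23/42
d_1 = (s_1=19/42, s_2=23/42)
  d_2[s_1] = 19/42*4/7 + 23/42*3/7 = 145/294
  d_2[s_2] = 19/42*3/7 + 23/42*4/7 = 149/294
d_2 = (s_1=145/294, s_2=149/294)

Answer: 145/294 149/294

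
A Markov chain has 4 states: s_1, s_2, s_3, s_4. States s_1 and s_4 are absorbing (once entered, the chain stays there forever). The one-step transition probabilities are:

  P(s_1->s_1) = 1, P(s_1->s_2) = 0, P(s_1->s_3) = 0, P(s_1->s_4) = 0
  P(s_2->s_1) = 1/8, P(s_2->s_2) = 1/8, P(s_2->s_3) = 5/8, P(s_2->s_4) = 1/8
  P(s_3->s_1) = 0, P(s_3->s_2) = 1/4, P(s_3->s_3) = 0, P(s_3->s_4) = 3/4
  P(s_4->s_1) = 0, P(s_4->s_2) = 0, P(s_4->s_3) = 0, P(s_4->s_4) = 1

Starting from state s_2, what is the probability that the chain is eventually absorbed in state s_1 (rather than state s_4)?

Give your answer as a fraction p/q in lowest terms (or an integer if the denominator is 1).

Answer: 4/23

Derivation:
Let a_i = P(absorbed in s_1 | start in state i).
Boundary conditions: a_s_1 = 1, a_s_4 = 0.
For each transient state i, a_i = sum_j P(i->j) * a_j:
  a_s_2 = 1/8*a_s_1 + 1/8*a_s_2 + 5/8*a_s_3 + 1/8*a_s_4
  a_s_3 = 0*a_s_1 + 1/4*a_s_2 + 0*a_s_3 + 3/4*a_s_4

Substituting a_s_1 = 1 and a_s_4 = 0, rearrange to (I - Q) a = r where r[i] = P(i -> s_1):
  [7/8, -5/8] . (a_s_2, a_s_3) = 1/8
  [-1/4, 1] . (a_s_2, a_s_3) = 0

Solving yields:
  a_s_2 = 4/23
  a_s_3 = 1/23

Starting state is s_2, so the absorption probability is a_s_2 = 4/23.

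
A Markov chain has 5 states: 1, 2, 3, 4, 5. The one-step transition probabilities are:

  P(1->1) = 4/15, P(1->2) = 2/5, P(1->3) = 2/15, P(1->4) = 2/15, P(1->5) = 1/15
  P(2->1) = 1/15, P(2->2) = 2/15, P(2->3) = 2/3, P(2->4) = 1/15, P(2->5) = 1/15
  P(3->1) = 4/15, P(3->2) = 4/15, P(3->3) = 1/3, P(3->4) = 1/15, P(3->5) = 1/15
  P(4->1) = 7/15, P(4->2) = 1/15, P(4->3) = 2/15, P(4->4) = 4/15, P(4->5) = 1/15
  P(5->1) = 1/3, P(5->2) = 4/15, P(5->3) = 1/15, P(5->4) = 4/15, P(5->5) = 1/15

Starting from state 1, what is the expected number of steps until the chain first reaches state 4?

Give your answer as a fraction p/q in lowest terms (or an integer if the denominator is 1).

Answer: 10980/1111

Derivation:
Let h_i = expected steps to first reach 4 from state i.
Boundary: h_4 = 0.
First-step equations for the other states:
  h_1 = 1 + 4/15*h_1 + 2/5*h_2 + 2/15*h_3 + 2/15*h_4 + 1/15*h_5
  h_2 = 1 + 1/15*h_1 + 2/15*h_2 + 2/3*h_3 + 1/15*h_4 + 1/15*h_5
  h_3 = 1 + 4/15*h_1 + 4/15*h_2 + 1/3*h_3 + 1/15*h_4 + 1/15*h_5
  h_5 = 1 + 1/3*h_1 + 4/15*h_2 + 1/15*h_3 + 4/15*h_4 + 1/15*h_5

Substituting h_4 = 0 and rearranging gives the linear system (I - Q) h = 1:
  [11/15, -2/5, -2/15, -1/15] . (h_1, h_2, h_3, h_5) = 1
  [-1/15, 13/15, -2/3, -1/15] . (h_1, h_2, h_3, h_5) = 1
  [-4/15, -4/15, 2/3, -1/15] . (h_1, h_2, h_3, h_5) = 1
  [-1/3, -4/15, -1/15, 14/15] . (h_1, h_2, h_3, h_5) = 1

Solving yields:
  h_1 = 10980/1111
  h_2 = 1080/101
  h_3 = 11745/1111
  h_5 = 9345/1111

Starting state is 1, so the expected hitting time is h_1 = 10980/1111.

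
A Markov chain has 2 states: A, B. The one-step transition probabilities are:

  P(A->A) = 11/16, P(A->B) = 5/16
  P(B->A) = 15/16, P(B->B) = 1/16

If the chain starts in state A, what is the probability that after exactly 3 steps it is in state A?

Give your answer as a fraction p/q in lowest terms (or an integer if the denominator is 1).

Answer: 191/256

Derivation:
Computing P^3 by repeated multiplication:
P^1 =
  A: [11/16, 5/16]
  B: [15/16, 1/16]
P^2 =
  A: [49/64, 15/64]
  B: [45/64, 19/64]
P^3 =
  A: [191/256, 65/256]
  B: [195/256, 61/256]

(P^3)[A -> A] = 191/256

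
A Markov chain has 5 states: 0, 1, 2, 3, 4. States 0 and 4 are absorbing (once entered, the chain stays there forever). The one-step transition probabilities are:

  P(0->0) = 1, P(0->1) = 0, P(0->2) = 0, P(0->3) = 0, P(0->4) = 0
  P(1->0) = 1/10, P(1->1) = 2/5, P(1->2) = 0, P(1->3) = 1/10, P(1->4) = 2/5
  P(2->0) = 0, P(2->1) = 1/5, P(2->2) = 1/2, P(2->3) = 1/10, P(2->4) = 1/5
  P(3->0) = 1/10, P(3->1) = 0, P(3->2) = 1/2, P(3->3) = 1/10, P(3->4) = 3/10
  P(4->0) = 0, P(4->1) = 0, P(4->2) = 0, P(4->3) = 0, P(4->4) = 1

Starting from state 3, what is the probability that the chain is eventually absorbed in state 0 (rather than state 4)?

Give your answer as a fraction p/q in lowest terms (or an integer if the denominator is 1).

Let a_i = P(absorbed in 0 | start in state i).
Boundary conditions: a_0 = 1, a_4 = 0.
For each transient state i, a_i = sum_j P(i->j) * a_j:
  a_1 = 1/10*a_0 + 2/5*a_1 + 0*a_2 + 1/10*a_3 + 2/5*a_4
  a_2 = 0*a_0 + 1/5*a_1 + 1/2*a_2 + 1/10*a_3 + 1/5*a_4
  a_3 = 1/10*a_0 + 0*a_1 + 1/2*a_2 + 1/10*a_3 + 3/10*a_4

Substituting a_0 = 1 and a_4 = 0, rearrange to (I - Q) a = r where r[i] = P(i -> 0):
  [3/5, 0, -1/10] . (a_1, a_2, a_3) = 1/10
  [-1/5, 1/2, -1/10] . (a_1, a_2, a_3) = 0
  [0, -1/2, 9/10] . (a_1, a_2, a_3) = 1/10

Solving yields:
  a_1 = 9/46
  a_2 = 13/115
  a_3 = 4/23

Starting state is 3, so the absorption probability is a_3 = 4/23.

Answer: 4/23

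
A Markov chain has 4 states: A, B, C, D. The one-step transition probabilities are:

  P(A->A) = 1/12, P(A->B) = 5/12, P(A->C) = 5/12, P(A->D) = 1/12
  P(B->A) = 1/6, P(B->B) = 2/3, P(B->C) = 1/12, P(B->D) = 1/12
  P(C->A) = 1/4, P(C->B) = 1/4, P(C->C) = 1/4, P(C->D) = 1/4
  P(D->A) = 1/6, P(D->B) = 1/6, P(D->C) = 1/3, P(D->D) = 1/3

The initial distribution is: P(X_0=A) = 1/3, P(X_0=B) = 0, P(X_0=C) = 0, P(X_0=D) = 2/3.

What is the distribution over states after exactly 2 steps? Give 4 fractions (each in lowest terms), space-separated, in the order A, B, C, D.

Propagating the distribution step by step (d_{t+1} = d_t * P):
d_0 = (A=1/3, B=0, C=0, D=2/3)
  d_1[A] = 1/3*1/12 + 0*1/6 + 0*1/4 + 2/3*1/6 = 5/36
  d_1[B] = 1/3*5/12 + 0*2/3 + 0*1/4 + 2/3*1/6 = 1/4
  d_1[C] = 1/3*5/12 + 0*1/12 + 0*1/4 + 2/3*1/3 = 13/36
  d_1[D] = 1/3*1/12 + 0*1/12 + 0*1/4 + 2/3*1/3 = 1/4
d_1 = (A=5/36, B=1/4, C=13/36, D=1/4)
  d_2[A] = 5/36*1/12 + 1/4*1/6 + 13/36*1/4 + 1/4*1/6 = 5/27
  d_2[B] = 5/36*5/12 + 1/4*2/3 + 13/36*1/4 + 1/4*1/6 = 77/216
  d_2[C] = 5/36*5/12 + 1/4*1/12 + 13/36*1/4 + 1/4*1/3 = 109/432
  d_2[D] = 5/36*1/12 + 1/4*1/12 + 13/36*1/4 + 1/4*1/3 = 89/432
d_2 = (A=5/27, B=77/216, C=109/432, D=89/432)

Answer: 5/27 77/216 109/432 89/432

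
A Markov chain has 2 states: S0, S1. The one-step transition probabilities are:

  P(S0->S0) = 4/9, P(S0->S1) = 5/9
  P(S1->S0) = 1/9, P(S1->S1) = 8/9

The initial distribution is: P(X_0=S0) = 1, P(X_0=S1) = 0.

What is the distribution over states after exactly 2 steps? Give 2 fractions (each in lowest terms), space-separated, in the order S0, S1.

Propagating the distribution step by step (d_{t+1} = d_t * P):
d_0 = (S0=1, S1=0)
  d_1[S0] = 1*4/9 + 0*1/9 = 4/9
  d_1[S1] = 1*5/9 + 0*8/9 = 5/9
d_1 = (S0=4/9, S1=5/9)
  d_2[S0] = 4/9*4/9 + 5/9*1/9 = 7/27
  d_2[S1] = 4/9*5/9 + 5/9*8/9 = 20/27
d_2 = (S0=7/27, S1=20/27)

Answer: 7/27 20/27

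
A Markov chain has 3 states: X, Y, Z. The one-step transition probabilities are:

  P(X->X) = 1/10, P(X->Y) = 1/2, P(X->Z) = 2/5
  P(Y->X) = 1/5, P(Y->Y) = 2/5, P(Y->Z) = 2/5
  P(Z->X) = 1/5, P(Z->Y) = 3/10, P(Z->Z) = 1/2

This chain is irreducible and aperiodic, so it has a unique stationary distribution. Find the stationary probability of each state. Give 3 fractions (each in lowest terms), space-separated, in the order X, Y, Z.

The stationary distribution satisfies pi = pi * P, i.e.:
  pi_X = 1/10*pi_X + 1/5*pi_Y + 1/5*pi_Z
  pi_Y = 1/2*pi_X + 2/5*pi_Y + 3/10*pi_Z
  pi_Z = 2/5*pi_X + 2/5*pi_Y + 1/2*pi_Z
with normalization: pi_X + pi_Y + pi_Z = 1.

Using the first 2 balance equations plus normalization, the linear system A*pi = b is:
  [-9/10, 1/5, 1/5] . pi = 0
  [1/2, -3/5, 3/10] . pi = 0
  [1, 1, 1] . pi = 1

Solving yields:
  pi_X = 2/11
  pi_Y = 37/99
  pi_Z = 4/9

Verification (pi * P):
  2/11*1/10 + 37/99*1/5 + 4/9*1/5 = 2/11 = pi_X  (ok)
  2/11*1/2 + 37/99*2/5 + 4/9*3/10 = 37/99 = pi_Y  (ok)
  2/11*2/5 + 37/99*2/5 + 4/9*1/2 = 4/9 = pi_Z  (ok)

Answer: 2/11 37/99 4/9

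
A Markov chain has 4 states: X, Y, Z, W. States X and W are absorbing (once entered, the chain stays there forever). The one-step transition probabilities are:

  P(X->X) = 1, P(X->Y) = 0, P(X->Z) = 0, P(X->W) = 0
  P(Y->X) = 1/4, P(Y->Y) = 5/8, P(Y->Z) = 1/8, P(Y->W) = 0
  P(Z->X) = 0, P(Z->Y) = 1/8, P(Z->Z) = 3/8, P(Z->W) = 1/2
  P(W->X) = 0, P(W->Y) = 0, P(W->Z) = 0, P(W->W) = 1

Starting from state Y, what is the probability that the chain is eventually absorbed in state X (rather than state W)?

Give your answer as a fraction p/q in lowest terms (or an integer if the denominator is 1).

Answer: 5/7

Derivation:
Let a_i = P(absorbed in X | start in state i).
Boundary conditions: a_X = 1, a_W = 0.
For each transient state i, a_i = sum_j P(i->j) * a_j:
  a_Y = 1/4*a_X + 5/8*a_Y + 1/8*a_Z + 0*a_W
  a_Z = 0*a_X + 1/8*a_Y + 3/8*a_Z + 1/2*a_W

Substituting a_X = 1 and a_W = 0, rearrange to (I - Q) a = r where r[i] = P(i -> X):
  [3/8, -1/8] . (a_Y, a_Z) = 1/4
  [-1/8, 5/8] . (a_Y, a_Z) = 0

Solving yields:
  a_Y = 5/7
  a_Z = 1/7

Starting state is Y, so the absorption probability is a_Y = 5/7.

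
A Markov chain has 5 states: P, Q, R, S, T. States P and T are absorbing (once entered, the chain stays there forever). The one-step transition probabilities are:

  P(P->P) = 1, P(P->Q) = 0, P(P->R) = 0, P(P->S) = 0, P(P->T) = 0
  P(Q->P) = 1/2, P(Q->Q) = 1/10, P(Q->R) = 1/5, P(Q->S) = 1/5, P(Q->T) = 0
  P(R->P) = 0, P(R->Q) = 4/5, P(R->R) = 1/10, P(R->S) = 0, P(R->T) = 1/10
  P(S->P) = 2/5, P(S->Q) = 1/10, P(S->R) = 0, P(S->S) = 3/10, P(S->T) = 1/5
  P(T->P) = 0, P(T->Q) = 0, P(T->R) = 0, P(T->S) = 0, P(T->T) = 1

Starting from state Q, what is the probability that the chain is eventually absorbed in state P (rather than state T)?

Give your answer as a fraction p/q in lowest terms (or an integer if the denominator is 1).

Let a_i = P(absorbed in P | start in state i).
Boundary conditions: a_P = 1, a_T = 0.
For each transient state i, a_i = sum_j P(i->j) * a_j:
  a_Q = 1/2*a_P + 1/10*a_Q + 1/5*a_R + 1/5*a_S + 0*a_T
  a_R = 0*a_P + 4/5*a_Q + 1/10*a_R + 0*a_S + 1/10*a_T
  a_S = 2/5*a_P + 1/10*a_Q + 0*a_R + 3/10*a_S + 1/5*a_T

Substituting a_P = 1 and a_T = 0, rearrange to (I - Q) a = r where r[i] = P(i -> P):
  [9/10, -1/5, -1/5] . (a_Q, a_R, a_S) = 1/2
  [-4/5, 9/10, 0] . (a_Q, a_R, a_S) = 0
  [-1/10, 0, 7/10] . (a_Q, a_R, a_S) = 2/5

Solving yields:
  a_Q = 387/437
  a_R = 344/437
  a_S = 305/437

Starting state is Q, so the absorption probability is a_Q = 387/437.

Answer: 387/437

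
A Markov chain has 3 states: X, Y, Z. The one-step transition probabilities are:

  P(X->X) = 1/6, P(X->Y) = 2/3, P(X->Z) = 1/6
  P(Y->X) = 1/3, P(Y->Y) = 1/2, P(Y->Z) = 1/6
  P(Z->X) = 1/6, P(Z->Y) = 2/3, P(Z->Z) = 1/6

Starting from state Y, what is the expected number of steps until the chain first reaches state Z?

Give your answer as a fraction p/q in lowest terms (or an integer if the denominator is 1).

Let h_i = expected steps to first reach Z from state i.
Boundary: h_Z = 0.
First-step equations for the other states:
  h_X = 1 + 1/6*h_X + 2/3*h_Y + 1/6*h_Z
  h_Y = 1 + 1/3*h_X + 1/2*h_Y + 1/6*h_Z

Substituting h_Z = 0 and rearranging gives the linear system (I - Q) h = 1:
  [5/6, -2/3] . (h_X, h_Y) = 1
  [-1/3, 1/2] . (h_X, h_Y) = 1

Solving yields:
  h_X = 6
  h_Y = 6

Starting state is Y, so the expected hitting time is h_Y = 6.

Answer: 6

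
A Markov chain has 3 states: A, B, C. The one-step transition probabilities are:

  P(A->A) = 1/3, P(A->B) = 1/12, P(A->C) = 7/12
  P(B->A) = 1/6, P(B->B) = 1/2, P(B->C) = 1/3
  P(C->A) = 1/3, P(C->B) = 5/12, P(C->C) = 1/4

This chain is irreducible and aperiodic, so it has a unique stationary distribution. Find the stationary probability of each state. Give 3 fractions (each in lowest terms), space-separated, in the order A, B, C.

Answer: 17/62 11/31 23/62

Derivation:
The stationary distribution satisfies pi = pi * P, i.e.:
  pi_A = 1/3*pi_A + 1/6*pi_B + 1/3*pi_C
  pi_B = 1/12*pi_A + 1/2*pi_B + 5/12*pi_C
  pi_C = 7/12*pi_A + 1/3*pi_B + 1/4*pi_C
with normalization: pi_A + pi_B + pi_C = 1.

Using the first 2 balance equations plus normalization, the linear system A*pi = b is:
  [-2/3, 1/6, 1/3] . pi = 0
  [1/12, -1/2, 5/12] . pi = 0
  [1, 1, 1] . pi = 1

Solving yields:
  pi_A = 17/62
  pi_B = 11/31
  pi_C = 23/62

Verification (pi * P):
  17/62*1/3 + 11/31*1/6 + 23/62*1/3 = 17/62 = pi_A  (ok)
  17/62*1/12 + 11/31*1/2 + 23/62*5/12 = 11/31 = pi_B  (ok)
  17/62*7/12 + 11/31*1/3 + 23/62*1/4 = 23/62 = pi_C  (ok)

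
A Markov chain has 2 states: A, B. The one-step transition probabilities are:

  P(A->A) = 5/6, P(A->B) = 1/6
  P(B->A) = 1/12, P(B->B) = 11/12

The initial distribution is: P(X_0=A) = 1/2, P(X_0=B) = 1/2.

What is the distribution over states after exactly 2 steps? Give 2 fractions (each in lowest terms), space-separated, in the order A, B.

Propagating the distribution step by step (d_{t+1} = d_t * P):
d_0 = (A=1/2, B=1/2)
  d_1[A] = 1/2*5/6 + 1/2*1/12 = 11/24
  d_1[B] = 1/2*1/6 + 1/2*11/12 = 13/24
d_1 = (A=11/24, B=13/24)
  d_2[A] = 11/24*5/6 + 13/24*1/12 = 41/96
  d_2[B] = 11/24*1/6 + 13/24*11/12 = 55/96
d_2 = (A=41/96, B=55/96)

Answer: 41/96 55/96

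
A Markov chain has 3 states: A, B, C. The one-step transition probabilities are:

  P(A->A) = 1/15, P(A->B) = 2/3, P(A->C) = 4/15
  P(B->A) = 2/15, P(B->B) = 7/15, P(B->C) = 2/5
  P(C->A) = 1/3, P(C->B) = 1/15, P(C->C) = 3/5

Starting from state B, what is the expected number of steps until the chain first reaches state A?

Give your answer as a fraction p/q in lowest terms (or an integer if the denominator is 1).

Let h_i = expected steps to first reach A from state i.
Boundary: h_A = 0.
First-step equations for the other states:
  h_B = 1 + 2/15*h_A + 7/15*h_B + 2/5*h_C
  h_C = 1 + 1/3*h_A + 1/15*h_B + 3/5*h_C

Substituting h_A = 0 and rearranging gives the linear system (I - Q) h = 1:
  [8/15, -2/5] . (h_B, h_C) = 1
  [-1/15, 2/5] . (h_B, h_C) = 1

Solving yields:
  h_B = 30/7
  h_C = 45/14

Starting state is B, so the expected hitting time is h_B = 30/7.

Answer: 30/7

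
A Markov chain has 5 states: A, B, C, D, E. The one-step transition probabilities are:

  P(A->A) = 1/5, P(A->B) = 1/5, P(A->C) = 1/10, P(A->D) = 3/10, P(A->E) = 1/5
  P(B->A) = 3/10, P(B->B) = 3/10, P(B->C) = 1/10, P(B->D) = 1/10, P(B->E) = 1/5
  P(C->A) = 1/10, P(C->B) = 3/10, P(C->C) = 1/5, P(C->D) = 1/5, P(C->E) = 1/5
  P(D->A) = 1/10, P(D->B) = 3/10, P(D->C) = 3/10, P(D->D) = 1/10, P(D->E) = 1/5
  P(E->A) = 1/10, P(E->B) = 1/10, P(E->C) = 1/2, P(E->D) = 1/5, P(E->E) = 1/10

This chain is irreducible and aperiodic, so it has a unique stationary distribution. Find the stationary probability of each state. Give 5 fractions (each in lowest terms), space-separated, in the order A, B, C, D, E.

Answer: 42/253 125/506 642/2783 971/5566 2/11

Derivation:
The stationary distribution satisfies pi = pi * P, i.e.:
  pi_A = 1/5*pi_A + 3/10*pi_B + 1/10*pi_C + 1/10*pi_D + 1/10*pi_E
  pi_B = 1/5*pi_A + 3/10*pi_B + 3/10*pi_C + 3/10*pi_D + 1/10*pi_E
  pi_C = 1/10*pi_A + 1/10*pi_B + 1/5*pi_C + 3/10*pi_D + 1/2*pi_E
  pi_D = 3/10*pi_A + 1/10*pi_B + 1/5*pi_C + 1/10*pi_D + 1/5*pi_E
  pi_E = 1/5*pi_A + 1/5*pi_B + 1/5*pi_C + 1/5*pi_D + 1/10*pi_E
with normalization: pi_A + pi_B + pi_C + pi_D + pi_E = 1.

Using the first 4 balance equations plus normalization, the linear system A*pi = b is:
  [-4/5, 3/10, 1/10, 1/10, 1/10] . pi = 0
  [1/5, -7/10, 3/10, 3/10, 1/10] . pi = 0
  [1/10, 1/10, -4/5, 3/10, 1/2] . pi = 0
  [3/10, 1/10, 1/5, -9/10, 1/5] . pi = 0
  [1, 1, 1, 1, 1] . pi = 1

Solving yields:
  pi_A = 42/253
  pi_B = 125/506
  pi_C = 642/2783
  pi_D = 971/5566
  pi_E = 2/11

Verification (pi * P):
  42/253*1/5 + 125/506*3/10 + 642/2783*1/10 + 971/5566*1/10 + 2/11*1/10 = 42/253 = pi_A  (ok)
  42/253*1/5 + 125/506*3/10 + 642/2783*3/10 + 971/5566*3/10 + 2/11*1/10 = 125/506 = pi_B  (ok)
  42/253*1/10 + 125/506*1/10 + 642/2783*1/5 + 971/5566*3/10 + 2/11*1/2 = 642/2783 = pi_C  (ok)
  42/253*3/10 + 125/506*1/10 + 642/2783*1/5 + 971/5566*1/10 + 2/11*1/5 = 971/5566 = pi_D  (ok)
  42/253*1/5 + 125/506*1/5 + 642/2783*1/5 + 971/5566*1/5 + 2/11*1/10 = 2/11 = pi_E  (ok)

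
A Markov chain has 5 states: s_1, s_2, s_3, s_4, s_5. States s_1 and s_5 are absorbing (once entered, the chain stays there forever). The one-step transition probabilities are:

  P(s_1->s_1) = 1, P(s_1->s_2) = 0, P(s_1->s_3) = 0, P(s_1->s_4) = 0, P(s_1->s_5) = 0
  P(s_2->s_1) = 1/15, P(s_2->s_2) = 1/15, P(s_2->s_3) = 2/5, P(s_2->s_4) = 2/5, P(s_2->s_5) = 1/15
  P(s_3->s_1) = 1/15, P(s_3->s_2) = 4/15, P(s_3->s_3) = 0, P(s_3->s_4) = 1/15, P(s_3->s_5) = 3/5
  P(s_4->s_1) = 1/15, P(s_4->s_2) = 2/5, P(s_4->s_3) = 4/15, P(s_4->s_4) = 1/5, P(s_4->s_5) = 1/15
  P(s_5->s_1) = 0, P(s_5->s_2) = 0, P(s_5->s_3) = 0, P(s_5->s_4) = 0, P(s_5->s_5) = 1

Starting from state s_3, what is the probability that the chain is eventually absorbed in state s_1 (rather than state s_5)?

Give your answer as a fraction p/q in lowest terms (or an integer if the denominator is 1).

Answer: 7/47

Derivation:
Let a_i = P(absorbed in s_1 | start in state i).
Boundary conditions: a_s_1 = 1, a_s_5 = 0.
For each transient state i, a_i = sum_j P(i->j) * a_j:
  a_s_2 = 1/15*a_s_1 + 1/15*a_s_2 + 2/5*a_s_3 + 2/5*a_s_4 + 1/15*a_s_5
  a_s_3 = 1/15*a_s_1 + 4/15*a_s_2 + 0*a_s_3 + 1/15*a_s_4 + 3/5*a_s_5
  a_s_4 = 1/15*a_s_1 + 2/5*a_s_2 + 4/15*a_s_3 + 1/5*a_s_4 + 1/15*a_s_5

Substituting a_s_1 = 1 and a_s_5 = 0, rearrange to (I - Q) a = r where r[i] = P(i -> s_1):
  [14/15, -2/5, -2/5] . (a_s_2, a_s_3, a_s_4) = 1/15
  [-4/15, 1, -1/15] . (a_s_2, a_s_3, a_s_4) = 1/15
  [-2/5, -4/15, 4/5] . (a_s_2, a_s_3, a_s_4) = 1/15

Solving yields:
  a_s_2 = 23/94
  a_s_3 = 7/47
  a_s_4 = 12/47

Starting state is s_3, so the absorption probability is a_s_3 = 7/47.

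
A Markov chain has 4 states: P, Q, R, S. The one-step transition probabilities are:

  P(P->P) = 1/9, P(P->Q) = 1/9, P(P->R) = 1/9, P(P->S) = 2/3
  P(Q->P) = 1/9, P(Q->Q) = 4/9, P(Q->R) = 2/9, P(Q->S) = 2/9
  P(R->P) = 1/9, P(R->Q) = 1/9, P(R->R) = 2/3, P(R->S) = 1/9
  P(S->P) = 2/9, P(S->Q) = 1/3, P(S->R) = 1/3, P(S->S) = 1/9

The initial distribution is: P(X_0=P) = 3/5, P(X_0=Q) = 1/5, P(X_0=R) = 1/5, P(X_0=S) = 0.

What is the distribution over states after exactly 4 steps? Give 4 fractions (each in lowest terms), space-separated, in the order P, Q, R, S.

Propagating the distribution step by step (d_{t+1} = d_t * P):
d_0 = (P=3/5, Q=1/5, R=1/5, S=0)
  d_1[P] = 3/5*1/9 + 1/5*1/9 + 1/5*1/9 + 0*2/9 = 1/9
  d_1[Q] = 3/5*1/9 + 1/5*4/9 + 1/5*1/9 + 0*1/3 = 8/45
  d_1[R] = 3/5*1/9 + 1/5*2/9 + 1/5*2/3 + 0*1/3 = 11/45
  d_1[S] = 3/5*2/3 + 1/5*2/9 + 1/5*1/9 + 0*1/9 = 7/15
d_1 = (P=1/9, Q=8/45, R=11/45, S=7/15)
  d_2[P] = 1/9*1/9 + 8/45*1/9 + 11/45*1/9 + 7/15*2/9 = 22/135
  d_2[Q] = 1/9*1/9 + 8/45*4/9 + 11/45*1/9 + 7/15*1/3 = 37/135
  d_2[R] = 1/9*1/9 + 8/45*2/9 + 11/45*2/3 + 7/15*1/3 = 10/27
  d_2[S] = 1/9*2/3 + 8/45*2/9 + 11/45*1/9 + 7/15*1/9 = 26/135
d_2 = (P=22/135, Q=37/135, R=10/27, S=26/135)
  d_3[P] = 22/135*1/9 + 37/135*1/9 + 10/27*1/9 + 26/135*2/9 = 161/1215
  d_3[Q] = 22/135*1/9 + 37/135*4/9 + 10/27*1/9 + 26/135*1/3 = 298/1215
  d_3[R] = 22/135*1/9 + 37/135*2/9 + 10/27*2/3 + 26/135*1/3 = 158/405
  d_3[S] = 22/135*2/3 + 37/135*2/9 + 10/27*1/9 + 26/135*1/9 = 94/405
d_3 = (P=161/1215, Q=298/1215, R=158/405, S=94/405)
  d_4[P] = 161/1215*1/9 + 298/1215*1/9 + 158/405*1/9 + 94/405*2/9 = 499/3645
  d_4[Q] = 161/1215*1/9 + 298/1215*4/9 + 158/405*1/9 + 94/405*1/3 = 11/45
  d_4[R] = 161/1215*1/9 + 298/1215*2/9 + 158/405*2/3 + 94/405*1/3 = 4447/10935
  d_4[S] = 161/1215*2/3 + 298/1215*2/9 + 158/405*1/9 + 94/405*1/9 = 2318/10935
d_4 = (P=499/3645, Q=11/45, R=4447/10935, S=2318/10935)

Answer: 499/3645 11/45 4447/10935 2318/10935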